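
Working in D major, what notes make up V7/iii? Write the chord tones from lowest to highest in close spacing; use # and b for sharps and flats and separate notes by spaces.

V7/iii is a secondary dominant — the dominant seventh of iii. iii in D major is F#, so the applied chord's root is C#, a perfect fifth above.
Building a dominant seventh chord on C# gives C#-E#-G#-B.

C# E# G# B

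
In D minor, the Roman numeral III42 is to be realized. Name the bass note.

E

III in D minor has root F; the chord is F-A-C-E.
The figure 42 means third inversion — the seventh is in the bass.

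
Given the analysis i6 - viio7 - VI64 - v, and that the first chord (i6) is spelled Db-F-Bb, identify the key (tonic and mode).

The anchor chord is a minor triad on Bb, labeled i6.
If Bb is scale degree 1 and the mode makes that degree carry a minor triad, the tonic is Bb and the mode is minor.

Bb minor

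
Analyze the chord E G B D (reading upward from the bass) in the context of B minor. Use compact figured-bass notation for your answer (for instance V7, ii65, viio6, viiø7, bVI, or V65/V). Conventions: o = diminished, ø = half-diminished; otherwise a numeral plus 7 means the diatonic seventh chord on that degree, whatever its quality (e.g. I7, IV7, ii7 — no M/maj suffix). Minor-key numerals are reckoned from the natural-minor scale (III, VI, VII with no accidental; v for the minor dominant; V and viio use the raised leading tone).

iv7

Stacked in thirds the chord is E-G-B-D: a minor seventh chord on E.
E is scale degree 4 in B minor, and a minor seventh chord on that degree is written iv7.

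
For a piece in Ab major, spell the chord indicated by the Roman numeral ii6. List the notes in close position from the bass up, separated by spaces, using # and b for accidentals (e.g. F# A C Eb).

Db F Bb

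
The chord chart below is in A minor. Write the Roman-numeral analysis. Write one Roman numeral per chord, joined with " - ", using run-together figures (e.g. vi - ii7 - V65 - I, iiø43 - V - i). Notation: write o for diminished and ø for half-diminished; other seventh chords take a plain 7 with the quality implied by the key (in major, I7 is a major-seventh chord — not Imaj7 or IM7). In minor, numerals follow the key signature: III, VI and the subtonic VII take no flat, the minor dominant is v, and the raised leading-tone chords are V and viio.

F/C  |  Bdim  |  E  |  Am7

VI64 - iio - V - i7

F/C: major triad on F = scale degree 6 → VI64.
Bdim: diminished triad on B = scale degree 2 → iio.
E: major triad on E = scale degree 5 → V.
Am7: minor seventh chord on A = scale degree 1 → i7.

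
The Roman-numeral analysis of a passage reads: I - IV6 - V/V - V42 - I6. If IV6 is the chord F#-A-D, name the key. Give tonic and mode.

The chord D/F# is a major triad rooted on D; its label is IV6.
Counting down 3 scale steps from D places the tonic on A; a major triad on degree 4 is diatonic only in major.

A major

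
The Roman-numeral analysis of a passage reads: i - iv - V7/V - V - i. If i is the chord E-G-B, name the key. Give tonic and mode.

E minor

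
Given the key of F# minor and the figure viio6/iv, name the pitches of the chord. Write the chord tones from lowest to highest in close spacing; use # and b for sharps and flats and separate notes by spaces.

viio6/iv is a secondary leading-tone chord. The target iv is B in F# minor; the applied chord is rooted a semitone below, on A#.
Building a diminished triad on A# gives A#-C#-E.
With the 6 figure the chord is in first inversion; from the bass C# upward in close position it reads C#-E-A#.

C# E A#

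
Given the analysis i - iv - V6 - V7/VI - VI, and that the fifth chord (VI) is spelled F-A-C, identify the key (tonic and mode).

A minor

The chord F is a major triad rooted on F; its label is VI.
VI on F implies F is the submediant; that puts the tonic at A, and the uppercase numeral fits minor mode.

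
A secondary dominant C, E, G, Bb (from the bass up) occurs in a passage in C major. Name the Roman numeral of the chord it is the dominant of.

The chord is a dominant seventh chord on C.
A dominant resolves down a perfect fifth: C → F. In C major, F is scale degree 4, i.e. IV.

IV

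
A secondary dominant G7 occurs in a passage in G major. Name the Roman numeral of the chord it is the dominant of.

IV

The chord is a dominant seventh chord on G.
A dominant resolves down a perfect fifth: G → C. In G major, C is scale degree 4, i.e. IV.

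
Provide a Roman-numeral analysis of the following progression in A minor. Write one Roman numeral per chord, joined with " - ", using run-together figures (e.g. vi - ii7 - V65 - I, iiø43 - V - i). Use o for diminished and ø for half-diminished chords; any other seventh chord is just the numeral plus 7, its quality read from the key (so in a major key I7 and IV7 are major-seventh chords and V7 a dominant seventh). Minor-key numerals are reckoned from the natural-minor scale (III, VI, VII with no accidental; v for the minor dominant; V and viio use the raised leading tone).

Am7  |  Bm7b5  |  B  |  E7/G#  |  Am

i7 - iiø7 - V/V - V65 - i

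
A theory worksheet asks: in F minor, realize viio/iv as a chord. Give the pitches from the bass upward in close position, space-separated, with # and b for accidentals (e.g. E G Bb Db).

A C Eb

The slash marks an applied leading-tone chord: viio of iv. In F minor, iv is Bb, so the leading tone to it is A, a half step below.
Building a diminished triad on A gives A-C-Eb.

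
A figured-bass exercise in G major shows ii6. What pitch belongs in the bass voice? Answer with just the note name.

C

ii in G major has root A; the chord is A-C-E.
The figure 6 means first inversion — the third is in the bass.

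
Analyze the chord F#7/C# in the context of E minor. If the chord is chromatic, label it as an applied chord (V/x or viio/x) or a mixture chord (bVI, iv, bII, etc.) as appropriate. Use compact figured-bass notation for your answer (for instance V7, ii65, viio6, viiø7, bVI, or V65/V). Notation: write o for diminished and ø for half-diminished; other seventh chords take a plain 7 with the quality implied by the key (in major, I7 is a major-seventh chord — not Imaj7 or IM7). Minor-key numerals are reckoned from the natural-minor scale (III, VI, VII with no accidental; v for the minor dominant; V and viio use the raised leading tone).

Stacked in thirds the chord is F#-A#-C#-E: a dominant seventh chord on F#.
F# is not a diatonic chord root with this quality in E minor, but it lies a perfect fifth above B (V), so the chord functions as an applied dominant of V.
With C# in the bass the chord is in second inversion, so the figured bass is 43.

V43/V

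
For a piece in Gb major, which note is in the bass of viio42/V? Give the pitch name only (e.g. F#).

The applied chord viio42/V is rooted on C: C-Eb-Gb-Bbb.
The figure 42 means third inversion — the seventh is in the bass.

Bbb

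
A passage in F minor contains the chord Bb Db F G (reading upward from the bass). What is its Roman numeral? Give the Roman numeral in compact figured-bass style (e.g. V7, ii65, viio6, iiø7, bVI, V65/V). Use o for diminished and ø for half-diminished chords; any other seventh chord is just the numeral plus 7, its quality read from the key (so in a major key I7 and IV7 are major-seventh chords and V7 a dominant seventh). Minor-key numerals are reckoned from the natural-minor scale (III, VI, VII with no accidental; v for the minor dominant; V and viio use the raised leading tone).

iiø65

The pitches G-Bb-Db-F form a half-diminished seventh chord rooted on G.
G is scale degree 2 in F minor, and a half-diminished seventh chord on that degree is written iiø7.
With Bb in the bass the chord is in first inversion, so the figured bass is 65.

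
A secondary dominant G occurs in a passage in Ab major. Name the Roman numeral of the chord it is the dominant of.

The chord is a major triad on G.
A dominant resolves down a perfect fifth: G → C. In Ab major, C is scale degree 3, i.e. iii.

iii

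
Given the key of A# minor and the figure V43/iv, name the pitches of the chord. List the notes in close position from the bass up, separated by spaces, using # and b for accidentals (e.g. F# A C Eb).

E# G# A# C##

V43/iv is a secondary dominant — the dominant seventh of iv. iv in A# minor is D#, so the applied chord's root is A#, a perfect fifth above.
Building a dominant seventh chord on A# gives A#-C##-E#-G#.
The figured bass 43 indicates second inversion, placing the fifth (E#) in the bass: E#-G#-A#-C##.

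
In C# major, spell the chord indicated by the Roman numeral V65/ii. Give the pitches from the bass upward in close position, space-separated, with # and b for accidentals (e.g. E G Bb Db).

C## E# G# A#

V65/ii is a secondary dominant — the dominant seventh of ii. ii in C# major is D#, so the applied chord's root is A#, a perfect fifth above.
Building a dominant seventh chord on A# gives A#-C##-E#-G#.
The figured bass 65 indicates first inversion, placing the third (C##) in the bass: C##-E#-G#-A#.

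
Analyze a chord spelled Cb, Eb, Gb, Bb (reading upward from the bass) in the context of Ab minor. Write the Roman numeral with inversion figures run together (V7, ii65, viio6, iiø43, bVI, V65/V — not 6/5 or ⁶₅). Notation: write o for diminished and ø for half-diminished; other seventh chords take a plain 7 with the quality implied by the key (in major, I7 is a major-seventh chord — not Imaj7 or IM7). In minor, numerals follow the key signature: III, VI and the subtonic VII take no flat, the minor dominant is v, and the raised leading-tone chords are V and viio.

III7

Stacked in thirds the chord is Cb-Eb-Gb-Bb: a major seventh chord on Cb.
In Ab minor, Cb is the mediant; the diatonic major seventh chord there is III7.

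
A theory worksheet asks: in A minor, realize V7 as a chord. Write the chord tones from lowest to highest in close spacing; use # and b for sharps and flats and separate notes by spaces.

E G# B D

In A minor, the fifth degree is E. The dominant is major (leading tone raised), so V is a dominant seventh chord.
Stacking thirds from E gives E-G#-B-D.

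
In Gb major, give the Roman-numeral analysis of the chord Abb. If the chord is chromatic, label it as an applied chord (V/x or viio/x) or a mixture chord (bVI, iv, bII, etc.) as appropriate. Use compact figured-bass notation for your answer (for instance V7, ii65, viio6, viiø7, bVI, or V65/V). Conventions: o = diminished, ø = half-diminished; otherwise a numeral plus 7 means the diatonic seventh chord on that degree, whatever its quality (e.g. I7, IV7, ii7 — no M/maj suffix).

bII

The pitches Abb-Cb-Ebb form a major triad rooted on Abb.
Abb is the lowered second degree of Gb major (diatonic 2 would be Ab). This is the Neapolitan chord — a major triad on the lowered second degree.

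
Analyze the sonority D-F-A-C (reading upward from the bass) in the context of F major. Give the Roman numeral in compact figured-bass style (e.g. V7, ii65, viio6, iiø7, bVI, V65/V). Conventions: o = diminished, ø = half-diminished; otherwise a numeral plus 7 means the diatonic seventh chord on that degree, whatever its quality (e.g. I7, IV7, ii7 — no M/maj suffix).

The pitches D-F-A-C form a minor seventh chord rooted on D.
D is scale degree 6 in F major, and a minor seventh chord on that degree is written vi7.

vi7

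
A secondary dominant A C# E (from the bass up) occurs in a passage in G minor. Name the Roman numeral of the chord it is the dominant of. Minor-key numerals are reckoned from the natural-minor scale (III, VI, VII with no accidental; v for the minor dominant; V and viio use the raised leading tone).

V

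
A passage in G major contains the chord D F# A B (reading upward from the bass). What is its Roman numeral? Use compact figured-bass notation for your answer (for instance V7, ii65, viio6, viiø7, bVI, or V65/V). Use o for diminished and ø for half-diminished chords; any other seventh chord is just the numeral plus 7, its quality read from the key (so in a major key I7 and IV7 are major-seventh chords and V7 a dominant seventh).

Stacked in thirds the chord is B-D-F#-A: a minor seventh chord on B.
In G major, B is the mediant; the diatonic minor seventh chord there is iii7.
With D in the bass the chord is in first inversion, so the figured bass is 65.

iii65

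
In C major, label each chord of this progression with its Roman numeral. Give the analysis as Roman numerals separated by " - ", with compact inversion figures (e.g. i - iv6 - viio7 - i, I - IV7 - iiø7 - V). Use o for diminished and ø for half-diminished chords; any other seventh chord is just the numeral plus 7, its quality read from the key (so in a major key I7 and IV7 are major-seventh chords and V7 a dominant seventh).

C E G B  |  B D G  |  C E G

C-E-G-B has root C, degree 1 in C major, so I7.
B-D-G: major triad on G = scale degree 5 → V6.
C-E-G has root C, degree 1 in C major, so I.

I7 - V6 - I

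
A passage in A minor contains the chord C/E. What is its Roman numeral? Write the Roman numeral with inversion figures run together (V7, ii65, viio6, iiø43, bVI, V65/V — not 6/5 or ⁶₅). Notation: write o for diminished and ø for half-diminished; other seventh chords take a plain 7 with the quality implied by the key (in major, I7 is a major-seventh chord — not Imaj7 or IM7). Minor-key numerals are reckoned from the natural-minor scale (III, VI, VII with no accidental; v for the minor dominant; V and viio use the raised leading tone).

III6

Stacked in thirds the chord is C-E-G: a major triad on C.
C is scale degree 3 in A minor, and a major triad on that degree is written III.
With E in the bass the chord is in first inversion, so the figured bass is 6.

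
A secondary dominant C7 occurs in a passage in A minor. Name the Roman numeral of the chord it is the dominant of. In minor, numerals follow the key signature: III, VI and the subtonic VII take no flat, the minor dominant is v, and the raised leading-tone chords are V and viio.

The chord is a dominant seventh chord on C.
A dominant resolves down a perfect fifth: C → F. In A minor, F is scale degree 6, i.e. VI.

VI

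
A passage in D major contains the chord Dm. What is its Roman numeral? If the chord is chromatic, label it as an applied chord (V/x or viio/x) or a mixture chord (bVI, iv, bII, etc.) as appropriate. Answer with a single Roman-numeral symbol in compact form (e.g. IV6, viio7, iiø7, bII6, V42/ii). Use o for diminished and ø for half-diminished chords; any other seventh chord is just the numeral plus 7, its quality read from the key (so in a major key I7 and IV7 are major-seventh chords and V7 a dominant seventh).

i

Stacked in thirds the chord is D-F-A: a minor triad on D.
D is the first degree of D major. This is the minor tonic, borrowed from the parallel minor.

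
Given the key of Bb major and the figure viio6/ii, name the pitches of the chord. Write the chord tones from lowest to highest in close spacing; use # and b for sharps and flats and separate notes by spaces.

D F B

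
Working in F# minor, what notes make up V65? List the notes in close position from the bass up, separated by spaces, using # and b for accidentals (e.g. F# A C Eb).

In F# minor, scale degree 5 is C#. The dominant is major (leading tone raised), so V is a dominant seventh chord.
Stacking thirds from C# gives C#-E#-G#-B.
The figured bass 65 indicates first inversion, placing the third (E#) in the bass: E#-G#-B-C#.

E# G# B C#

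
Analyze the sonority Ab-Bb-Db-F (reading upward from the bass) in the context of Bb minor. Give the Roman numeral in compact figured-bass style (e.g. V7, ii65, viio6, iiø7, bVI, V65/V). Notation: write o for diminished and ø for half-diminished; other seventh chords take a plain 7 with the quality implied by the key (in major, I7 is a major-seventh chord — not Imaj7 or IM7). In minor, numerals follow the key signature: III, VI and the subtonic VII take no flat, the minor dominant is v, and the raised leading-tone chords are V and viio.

Stacked in thirds the chord is Bb-Db-F-Ab: a minor seventh chord on Bb.
Bb is scale degree 1 in Bb minor, and a minor seventh chord on that degree is written i7.
With Ab in the bass the chord is in third inversion, so the figured bass is 42.

i42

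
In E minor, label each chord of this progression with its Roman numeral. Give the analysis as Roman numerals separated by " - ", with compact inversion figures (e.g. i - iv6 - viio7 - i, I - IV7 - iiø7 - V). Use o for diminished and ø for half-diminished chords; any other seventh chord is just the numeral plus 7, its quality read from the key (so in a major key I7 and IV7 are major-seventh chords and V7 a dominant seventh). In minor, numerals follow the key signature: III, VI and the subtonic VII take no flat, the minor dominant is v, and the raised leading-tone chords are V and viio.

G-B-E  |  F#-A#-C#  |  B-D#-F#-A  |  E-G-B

G-B-E: minor triad on E = scale degree 1 → i6.
F#-A#-C# is the secondary dominant of V (major triad on F#): V/V.
B-D#-F#-A: dominant seventh chord on B = scale degree 5 → V7.
E-G-B: minor triad on E = scale degree 1 → i.

i6 - V/V - V7 - i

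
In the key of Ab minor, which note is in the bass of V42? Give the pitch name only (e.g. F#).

V in Ab minor has root Eb; the chord is Eb-G-Bb-Db.
The figure 42 means third inversion — the seventh is in the bass.

Db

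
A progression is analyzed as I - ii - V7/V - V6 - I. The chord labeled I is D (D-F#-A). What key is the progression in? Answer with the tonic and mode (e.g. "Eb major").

D major

The chord D is a major triad rooted on D; its label is I.
If D is scale degree 1 and the mode makes that degree carry a major triad, the tonic is D and the mode is major.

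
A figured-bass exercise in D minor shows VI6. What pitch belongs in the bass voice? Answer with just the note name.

VI in D minor has root Bb; the chord is Bb-D-F.
The figure 6 means first inversion — the third is in the bass.

D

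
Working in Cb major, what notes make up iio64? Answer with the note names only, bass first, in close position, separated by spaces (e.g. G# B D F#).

iio64 is the diminished supertonic triad, borrowed from the parallel minor. In Cb major that root is Db.
So the chord is Db-Fb-Abb.
The figured bass 64 indicates second inversion, placing the fifth (Abb) in the bass: Abb-Db-Fb.

Abb Db Fb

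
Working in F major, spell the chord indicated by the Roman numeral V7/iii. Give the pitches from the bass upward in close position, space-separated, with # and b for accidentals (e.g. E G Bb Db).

E G# B D

The slash means an applied dominant: we want the dominant of iii. In F major, iii is A minor, and its dominant is built on E.
Building a dominant seventh chord on E gives E-G#-B-D.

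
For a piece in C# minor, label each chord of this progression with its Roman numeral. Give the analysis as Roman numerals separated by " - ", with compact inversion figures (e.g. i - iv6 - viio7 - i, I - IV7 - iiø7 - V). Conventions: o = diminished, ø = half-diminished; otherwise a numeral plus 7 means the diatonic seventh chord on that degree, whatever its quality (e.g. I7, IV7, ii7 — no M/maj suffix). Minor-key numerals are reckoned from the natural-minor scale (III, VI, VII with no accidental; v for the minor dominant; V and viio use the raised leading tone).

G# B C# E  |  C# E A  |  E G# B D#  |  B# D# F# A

G#-B-C#-E: minor seventh chord on C# = scale degree 1 → i43.
C#-E-A: major triad on A = scale degree 6 → VI6.
E-G#-B-D# has root E, degree 3 in C# minor, so III7.
B#-D#-F#-A: fully diminished seventh chord on B# = scale degree 7 → viio7.

i43 - VI6 - III7 - viio7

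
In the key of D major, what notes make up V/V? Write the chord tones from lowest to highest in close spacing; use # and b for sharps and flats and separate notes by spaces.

E G# B

V/V is a secondary dominant — the dominant triad of V. V in D major is A, so the applied chord's root is E, a perfect fifth above.
Building a major triad on E gives E-G#-B.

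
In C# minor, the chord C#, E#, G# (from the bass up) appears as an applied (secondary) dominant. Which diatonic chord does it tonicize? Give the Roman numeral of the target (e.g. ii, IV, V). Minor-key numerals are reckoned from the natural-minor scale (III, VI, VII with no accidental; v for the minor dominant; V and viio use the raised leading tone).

iv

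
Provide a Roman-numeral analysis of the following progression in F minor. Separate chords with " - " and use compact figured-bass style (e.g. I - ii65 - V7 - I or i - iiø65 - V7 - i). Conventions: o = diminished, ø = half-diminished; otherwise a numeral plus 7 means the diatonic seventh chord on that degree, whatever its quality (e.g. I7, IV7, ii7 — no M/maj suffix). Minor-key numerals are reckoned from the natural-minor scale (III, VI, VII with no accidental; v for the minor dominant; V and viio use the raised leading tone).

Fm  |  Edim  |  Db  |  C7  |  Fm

Fm: root F is the tonic; minor triad there is i.
Edim: diminished triad on E = scale degree 7 → viio.
Db: major triad on Db = scale degree 6 → VI.
C7: dominant seventh chord on C = scale degree 5 → V7.
Fm: root F is the tonic; minor triad there is i.

i - viio - VI - V7 - i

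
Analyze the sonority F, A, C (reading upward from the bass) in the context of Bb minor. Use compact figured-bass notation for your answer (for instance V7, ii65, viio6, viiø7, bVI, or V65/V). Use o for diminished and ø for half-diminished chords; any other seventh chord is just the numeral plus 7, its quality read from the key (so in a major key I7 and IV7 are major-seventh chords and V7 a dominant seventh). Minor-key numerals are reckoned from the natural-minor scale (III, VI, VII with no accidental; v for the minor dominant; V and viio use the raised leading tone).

V

The pitches F-A-C form a major triad rooted on F.
In Bb minor, F is the dominant; the diatonic major triad there is V.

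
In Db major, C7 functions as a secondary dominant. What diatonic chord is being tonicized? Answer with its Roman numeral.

The chord is a dominant seventh chord on C.
A dominant resolves down a perfect fifth: C → F. In Db major, F is scale degree 3, i.e. iii.

iii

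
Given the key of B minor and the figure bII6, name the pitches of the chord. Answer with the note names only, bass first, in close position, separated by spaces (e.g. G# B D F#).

E G C

Scale degree 2 in B minor is C#; lowering it a half step gives C. bII6 is the Neapolitan sixth — a major triad on the lowered second degree, here in its customary first inversion.
So the chord is C-E-G.
The figured bass 6 indicates first inversion, placing the third (E) in the bass: E-G-C.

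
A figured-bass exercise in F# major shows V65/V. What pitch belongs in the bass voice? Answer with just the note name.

B#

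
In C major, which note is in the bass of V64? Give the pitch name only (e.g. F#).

D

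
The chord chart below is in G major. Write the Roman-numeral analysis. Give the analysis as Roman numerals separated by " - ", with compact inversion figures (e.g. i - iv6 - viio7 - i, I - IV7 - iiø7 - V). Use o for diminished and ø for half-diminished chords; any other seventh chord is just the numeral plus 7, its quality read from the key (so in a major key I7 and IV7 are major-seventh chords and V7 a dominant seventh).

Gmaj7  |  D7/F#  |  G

Gmaj7: major seventh chord on G = scale degree 1 → I7.
D7/F# has root D, degree 5 in G major, so V65.
G: major triad on G = scale degree 1 → I.

I7 - V65 - I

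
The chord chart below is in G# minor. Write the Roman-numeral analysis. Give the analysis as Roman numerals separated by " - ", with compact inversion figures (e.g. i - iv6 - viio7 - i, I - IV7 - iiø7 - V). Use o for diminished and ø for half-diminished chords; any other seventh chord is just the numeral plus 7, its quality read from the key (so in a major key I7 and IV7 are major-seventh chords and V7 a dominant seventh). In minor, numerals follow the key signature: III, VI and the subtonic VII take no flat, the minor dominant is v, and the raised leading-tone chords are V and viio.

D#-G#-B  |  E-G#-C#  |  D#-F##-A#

D#-G#-B has root G#, degree 1 in G# minor, so i64.
E-G#-C#: root C# is the subdominant; minor triad there is iv6.
D#-F##-A# has root D#, degree 5 in G# minor, so V.

i64 - iv6 - V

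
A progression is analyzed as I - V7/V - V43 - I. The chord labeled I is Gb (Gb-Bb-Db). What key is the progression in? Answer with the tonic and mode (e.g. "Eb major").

The anchor chord is a major triad on Gb, labeled I.
If Gb is scale degree 1 and the mode makes that degree carry a major triad, the tonic is Gb and the mode is major.

Gb major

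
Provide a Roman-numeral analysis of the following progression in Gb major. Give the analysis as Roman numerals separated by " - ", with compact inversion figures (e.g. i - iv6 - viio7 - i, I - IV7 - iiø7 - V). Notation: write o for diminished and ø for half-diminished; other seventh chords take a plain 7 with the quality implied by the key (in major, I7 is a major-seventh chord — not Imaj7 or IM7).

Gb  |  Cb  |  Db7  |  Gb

I - IV - V7 - I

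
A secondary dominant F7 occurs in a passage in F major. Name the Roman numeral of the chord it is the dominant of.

IV

The chord is a dominant seventh chord on F.
A dominant resolves down a perfect fifth: F → Bb. In F major, Bb is scale degree 4, i.e. IV.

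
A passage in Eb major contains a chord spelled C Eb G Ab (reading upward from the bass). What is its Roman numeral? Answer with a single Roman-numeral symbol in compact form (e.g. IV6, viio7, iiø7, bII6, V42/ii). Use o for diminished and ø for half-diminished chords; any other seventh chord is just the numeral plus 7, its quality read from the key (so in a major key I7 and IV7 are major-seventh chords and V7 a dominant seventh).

IV65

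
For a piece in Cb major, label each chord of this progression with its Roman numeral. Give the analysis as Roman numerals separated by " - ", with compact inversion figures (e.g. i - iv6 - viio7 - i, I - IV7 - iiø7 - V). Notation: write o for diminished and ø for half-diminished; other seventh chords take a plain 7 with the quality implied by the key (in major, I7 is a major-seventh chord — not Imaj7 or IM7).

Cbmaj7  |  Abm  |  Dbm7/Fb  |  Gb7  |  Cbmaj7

I7 - vi - ii65 - V7 - I7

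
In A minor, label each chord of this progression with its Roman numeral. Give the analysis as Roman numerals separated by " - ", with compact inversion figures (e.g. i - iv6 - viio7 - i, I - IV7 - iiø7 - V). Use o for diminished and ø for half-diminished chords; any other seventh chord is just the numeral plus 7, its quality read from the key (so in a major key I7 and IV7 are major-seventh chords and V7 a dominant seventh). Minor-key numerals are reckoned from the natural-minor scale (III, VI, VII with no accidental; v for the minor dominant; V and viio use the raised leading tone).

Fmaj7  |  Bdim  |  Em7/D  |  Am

VI7 - iio - v42 - i

Fmaj7 has root F, degree 6 in A minor, so VI7.
Bdim has root B, degree 2 in A minor, so iio.
Em7/D: root E is the dominant; minor seventh chord there is v42.
Am: minor triad on A = scale degree 1 → i.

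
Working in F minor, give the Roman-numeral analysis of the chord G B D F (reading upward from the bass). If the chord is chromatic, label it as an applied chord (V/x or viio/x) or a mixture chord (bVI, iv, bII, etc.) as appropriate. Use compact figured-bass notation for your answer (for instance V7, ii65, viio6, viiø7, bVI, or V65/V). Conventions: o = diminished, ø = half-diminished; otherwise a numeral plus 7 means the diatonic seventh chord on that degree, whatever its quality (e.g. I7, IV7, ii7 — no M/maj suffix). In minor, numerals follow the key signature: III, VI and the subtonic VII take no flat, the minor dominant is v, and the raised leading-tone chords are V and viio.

V7/V

The pitches G-B-D-F form a dominant seventh chord rooted on G.
G is not a diatonic chord root with this quality in F minor, but it lies a perfect fifth above C (V), so the chord functions as an applied dominant of V.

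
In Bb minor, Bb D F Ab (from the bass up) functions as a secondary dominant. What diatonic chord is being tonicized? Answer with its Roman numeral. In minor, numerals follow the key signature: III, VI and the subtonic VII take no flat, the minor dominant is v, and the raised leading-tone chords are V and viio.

iv

The chord is a dominant seventh chord on Bb.
A dominant resolves down a perfect fifth: Bb → Eb. In Bb minor, Eb is scale degree 4, i.e. iv.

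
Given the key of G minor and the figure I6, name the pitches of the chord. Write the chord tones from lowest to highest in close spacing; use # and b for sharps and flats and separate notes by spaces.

I6 is the major tonic (Picardy third), borrowed from the parallel major. In G minor that root is G.
So the chord is G-B-D.
With the 6 figure the chord is in first inversion; from the bass B upward in close position it reads B-D-G.

B D G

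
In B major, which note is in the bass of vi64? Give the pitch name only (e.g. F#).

D#

vi in B major has root G#; the chord is G#-B-D#.
The figure 64 means second inversion — the fifth is in the bass.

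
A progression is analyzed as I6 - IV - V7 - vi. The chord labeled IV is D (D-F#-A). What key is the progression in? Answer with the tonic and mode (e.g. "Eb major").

IV is given as D-F#-A — a major triad with root D.
If D is scale degree 4 and the mode makes that degree carry a major triad, the tonic is A and the mode is major.

A major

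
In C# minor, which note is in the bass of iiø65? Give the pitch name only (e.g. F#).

F#

iiø in C# minor has root D#; the chord is D#-F#-A-C#.
The figure 65 means first inversion — the third is in the bass.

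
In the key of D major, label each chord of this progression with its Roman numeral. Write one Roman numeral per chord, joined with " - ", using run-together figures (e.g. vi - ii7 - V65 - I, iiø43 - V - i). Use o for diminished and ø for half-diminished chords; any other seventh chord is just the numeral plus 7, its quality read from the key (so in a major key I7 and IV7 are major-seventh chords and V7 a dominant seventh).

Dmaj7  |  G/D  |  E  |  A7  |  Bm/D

I7 - IV64 - V/V - V7 - vi6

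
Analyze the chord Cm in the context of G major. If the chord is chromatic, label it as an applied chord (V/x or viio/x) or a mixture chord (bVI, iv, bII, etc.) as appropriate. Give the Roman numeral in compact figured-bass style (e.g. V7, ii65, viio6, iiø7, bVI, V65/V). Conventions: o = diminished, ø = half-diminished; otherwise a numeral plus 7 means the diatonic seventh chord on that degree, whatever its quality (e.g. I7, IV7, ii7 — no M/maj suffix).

Stacked in thirds the chord is C-Eb-G: a minor triad on C.
C is the fourth degree of G major. This is the minor subdominant, borrowed from the parallel minor.

iv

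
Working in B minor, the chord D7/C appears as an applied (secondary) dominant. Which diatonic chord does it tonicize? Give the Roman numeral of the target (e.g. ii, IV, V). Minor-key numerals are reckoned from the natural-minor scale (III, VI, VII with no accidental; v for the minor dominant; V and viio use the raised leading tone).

VI

The chord is a dominant seventh chord on D.
A dominant resolves down a perfect fifth: D → G. In B minor, G is scale degree 6, i.e. VI.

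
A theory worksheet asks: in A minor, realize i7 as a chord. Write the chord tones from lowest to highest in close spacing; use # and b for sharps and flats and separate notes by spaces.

A C E G

The numeral's case and figure indicate a minor seventh chord. In A minor its root, the first degree, is A.
That chord is spelled A-C-E-G.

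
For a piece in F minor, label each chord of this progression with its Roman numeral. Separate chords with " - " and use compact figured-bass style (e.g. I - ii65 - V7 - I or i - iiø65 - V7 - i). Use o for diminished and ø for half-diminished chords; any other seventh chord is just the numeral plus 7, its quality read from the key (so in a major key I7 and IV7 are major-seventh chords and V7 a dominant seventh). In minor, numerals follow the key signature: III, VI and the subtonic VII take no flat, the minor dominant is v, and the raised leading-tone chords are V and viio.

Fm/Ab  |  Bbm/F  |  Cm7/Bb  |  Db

i6 - iv64 - v42 - VI

Fm/Ab: root F is the tonic; minor triad there is i6.
Bbm/F: minor triad on Bb = scale degree 4 → iv64.
Cm7/Bb: minor seventh chord on C = scale degree 5 → v42.
Db: root Db is the submediant; major triad there is VI.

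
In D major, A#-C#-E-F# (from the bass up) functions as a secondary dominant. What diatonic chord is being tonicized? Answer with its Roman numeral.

vi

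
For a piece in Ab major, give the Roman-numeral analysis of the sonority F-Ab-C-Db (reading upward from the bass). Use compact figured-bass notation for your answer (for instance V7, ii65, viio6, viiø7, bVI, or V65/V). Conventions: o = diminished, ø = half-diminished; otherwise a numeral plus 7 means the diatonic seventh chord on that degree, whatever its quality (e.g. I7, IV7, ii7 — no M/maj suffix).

The pitches Db-F-Ab-C form a major seventh chord rooted on Db.
In Ab major, Db is the subdominant; the diatonic major seventh chord there is IV7.
With F in the bass the chord is in first inversion, so the figured bass is 65.

IV65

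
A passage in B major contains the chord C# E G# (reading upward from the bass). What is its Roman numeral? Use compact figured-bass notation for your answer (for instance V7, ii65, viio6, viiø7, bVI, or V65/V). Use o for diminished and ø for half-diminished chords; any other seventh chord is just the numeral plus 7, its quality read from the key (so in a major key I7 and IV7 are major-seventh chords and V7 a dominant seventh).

Stacked in thirds the chord is C#-E-G#: a minor triad on C#.
C# is scale degree 2 in B major, and a minor triad on that degree is written ii.

ii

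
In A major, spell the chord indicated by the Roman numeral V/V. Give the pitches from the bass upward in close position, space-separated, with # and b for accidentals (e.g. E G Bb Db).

B D# F#

The slash means an applied dominant: we want the dominant of V. In A major, V is E major, and its dominant is built on B.
Building a major triad on B gives B-D#-F#.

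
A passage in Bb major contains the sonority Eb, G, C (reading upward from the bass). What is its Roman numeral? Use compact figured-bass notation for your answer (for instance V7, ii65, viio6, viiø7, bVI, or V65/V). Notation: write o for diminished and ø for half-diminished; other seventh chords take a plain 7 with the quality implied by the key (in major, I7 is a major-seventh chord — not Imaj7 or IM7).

ii6

Stacked in thirds the chord is C-Eb-G: a minor triad on C.
In Bb major, C is the supertonic; the diatonic minor triad there is ii.
With Eb in the bass the chord is in first inversion, so the figured bass is 6.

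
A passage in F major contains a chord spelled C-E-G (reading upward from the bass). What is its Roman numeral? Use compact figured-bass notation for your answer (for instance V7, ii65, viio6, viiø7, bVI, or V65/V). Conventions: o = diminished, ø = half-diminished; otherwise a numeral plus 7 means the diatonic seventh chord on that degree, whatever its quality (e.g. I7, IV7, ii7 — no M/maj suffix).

Stacked in thirds the chord is C-E-G: a major triad on C.
C is scale degree 5 in F major, and a major triad on that degree is written V.

V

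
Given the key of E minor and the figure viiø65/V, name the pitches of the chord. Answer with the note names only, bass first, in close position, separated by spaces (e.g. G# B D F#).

C# E G# A#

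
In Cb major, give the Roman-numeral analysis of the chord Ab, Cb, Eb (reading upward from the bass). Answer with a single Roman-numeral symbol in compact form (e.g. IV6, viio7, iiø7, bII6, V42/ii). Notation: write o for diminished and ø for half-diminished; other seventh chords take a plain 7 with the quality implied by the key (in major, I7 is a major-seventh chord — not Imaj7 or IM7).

vi

The pitches Ab-Cb-Eb form a minor triad rooted on Ab.
Ab is scale degree 6 in Cb major, and a minor triad on that degree is written vi.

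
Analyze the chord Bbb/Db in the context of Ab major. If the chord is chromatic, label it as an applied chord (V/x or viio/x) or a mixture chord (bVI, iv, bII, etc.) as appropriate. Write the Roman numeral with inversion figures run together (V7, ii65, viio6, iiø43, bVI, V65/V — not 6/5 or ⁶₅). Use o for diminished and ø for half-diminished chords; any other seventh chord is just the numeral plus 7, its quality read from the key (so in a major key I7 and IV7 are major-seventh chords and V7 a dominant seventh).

Stacked in thirds the chord is Bbb-Db-Fb: a major triad on Bbb.
Bbb is the lowered second degree of Ab major (diatonic 2 would be Bb). This is the Neapolitan sixth — a major triad on the lowered second degree, here in its customary first inversion.
With Db in the bass the chord is in first inversion, so the figured bass is 6.

bII6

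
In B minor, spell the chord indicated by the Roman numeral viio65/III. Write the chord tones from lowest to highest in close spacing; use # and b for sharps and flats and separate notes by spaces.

E G Bb C#

The slash marks an applied leading-tone chord: viio of III. In B minor, III is D, so the leading tone to it is C#, a half step below.
Building a fully diminished seventh chord on C# gives C#-E-G-Bb.
The figured bass 65 indicates first inversion, placing the third (E) in the bass: E-G-Bb-C#.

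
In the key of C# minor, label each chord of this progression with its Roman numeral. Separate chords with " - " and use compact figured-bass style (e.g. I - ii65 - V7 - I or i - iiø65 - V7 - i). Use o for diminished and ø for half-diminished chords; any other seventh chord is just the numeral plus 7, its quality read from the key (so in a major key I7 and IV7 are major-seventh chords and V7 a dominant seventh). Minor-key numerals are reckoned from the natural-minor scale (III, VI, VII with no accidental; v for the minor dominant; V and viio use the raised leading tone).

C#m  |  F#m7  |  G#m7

C#m has root C#, degree 1 in C# minor, so i.
F#m7: minor seventh chord on F# = scale degree 4 → iv7.
G#m7: root G# is the dominant; minor seventh chord there is v7.

i - iv7 - v7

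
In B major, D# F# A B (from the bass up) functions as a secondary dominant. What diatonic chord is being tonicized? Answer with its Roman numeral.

IV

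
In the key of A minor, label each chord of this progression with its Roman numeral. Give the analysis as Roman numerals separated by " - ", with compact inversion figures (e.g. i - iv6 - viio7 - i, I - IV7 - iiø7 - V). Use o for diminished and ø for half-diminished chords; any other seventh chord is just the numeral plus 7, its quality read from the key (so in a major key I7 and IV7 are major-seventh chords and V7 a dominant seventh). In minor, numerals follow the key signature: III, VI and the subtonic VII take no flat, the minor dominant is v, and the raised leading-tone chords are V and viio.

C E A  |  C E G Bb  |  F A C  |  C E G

C-E-A has root A, degree 1 in A minor, so i6.
C-E-G-Bb is the secondary dominant of VI (dominant seventh chord on C): V7/VI.
F-A-C: root F is the submediant; major triad there is VI.
C-E-G has root C, degree 3 in A minor, so III.

i6 - V7/VI - VI - III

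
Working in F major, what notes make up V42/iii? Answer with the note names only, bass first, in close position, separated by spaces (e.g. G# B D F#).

D E G# B

V42/iii is a secondary dominant — the dominant seventh of iii. iii in F major is A, so the applied chord's root is E, a perfect fifth above.
Building a dominant seventh chord on E gives E-G#-B-D.
The figured bass 42 indicates third inversion, placing the seventh (D) in the bass: D-E-G#-B.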